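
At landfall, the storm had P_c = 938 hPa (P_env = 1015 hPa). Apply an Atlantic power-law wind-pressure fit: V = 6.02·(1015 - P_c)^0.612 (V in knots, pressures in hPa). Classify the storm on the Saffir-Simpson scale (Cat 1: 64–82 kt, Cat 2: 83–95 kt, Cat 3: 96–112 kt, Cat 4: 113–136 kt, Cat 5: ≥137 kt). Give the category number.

ΔP = 1015 − 938 = 77 hPa.
V ≈ 6.02 × 77^0.612 = 6.02 × 14.27 ≈ 86 kt.
86 kt falls in the Category 2 band.

2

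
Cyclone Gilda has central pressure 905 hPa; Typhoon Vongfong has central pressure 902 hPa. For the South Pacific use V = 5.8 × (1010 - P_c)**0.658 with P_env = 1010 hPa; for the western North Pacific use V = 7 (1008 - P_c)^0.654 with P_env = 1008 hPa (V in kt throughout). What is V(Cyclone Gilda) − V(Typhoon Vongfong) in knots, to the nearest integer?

Cyclone Gilda: ΔP = 105; V ≈ 5.8 × 105^0.658 ≈ 123.99 kt.
Typhoon Vongfong: ΔP = 106; V ≈ 7 × 106^0.654 ≈ 147.79 kt.
Difference ≈ 123.99 − 147.79 = -23.80 → -24 kt.

-24 kt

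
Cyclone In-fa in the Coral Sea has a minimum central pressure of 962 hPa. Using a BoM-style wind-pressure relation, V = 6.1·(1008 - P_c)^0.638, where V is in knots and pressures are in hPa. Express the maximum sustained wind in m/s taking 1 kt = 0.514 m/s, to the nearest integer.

36 m/s

ΔP = 1008 − 962 = 46 hPa.
V ≈ 6.1 × 46^0.638 = 6.1 × 11.504 ≈ 70.173 kt.
70.173 × 0.514 ≈ 36.07 m/s → 36 m/s.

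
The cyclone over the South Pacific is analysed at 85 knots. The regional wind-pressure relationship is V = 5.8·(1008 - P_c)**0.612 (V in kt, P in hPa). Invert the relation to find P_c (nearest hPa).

928 hPa

ΔP = (V / 5.8)^(1/0.612) = (85/5.8)^1.634.
85/5.8 = 14.655; 14.655^1.634 ≈ 80.39 hPa.
P_c = 1008 − 80.39 = 927.61 ≈ 928 hPa.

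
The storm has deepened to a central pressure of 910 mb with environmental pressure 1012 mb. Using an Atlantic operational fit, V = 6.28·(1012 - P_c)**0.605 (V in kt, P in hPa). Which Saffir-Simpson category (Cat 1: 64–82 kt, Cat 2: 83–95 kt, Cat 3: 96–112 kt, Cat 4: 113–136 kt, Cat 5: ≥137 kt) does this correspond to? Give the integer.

3

ΔP = 1012 − 910 = 102 mb.
V ≈ 6.28 × 102^0.605 = 6.28 × 16.41 ≈ 103 kt.
103 kt falls in the Category 3 band.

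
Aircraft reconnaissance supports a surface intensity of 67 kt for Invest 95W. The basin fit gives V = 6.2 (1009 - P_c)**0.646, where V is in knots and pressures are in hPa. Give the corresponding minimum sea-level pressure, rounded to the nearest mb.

ΔP = (V / 6.2)^(1/0.646) = (67/6.2)^1.548.
67/6.2 = 10.806; 10.806^1.548 ≈ 39.82 mb.
P_c = 1009 − 39.82 = 969.18 ≈ 969 mb.

969 mb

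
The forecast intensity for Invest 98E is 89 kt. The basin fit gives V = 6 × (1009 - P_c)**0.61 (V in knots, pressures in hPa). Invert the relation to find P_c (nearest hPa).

ΔP = (V / 6)^(1/0.61) = (89/6)^1.639.
89/6 = 14.833; 14.833^1.639 ≈ 83.19 hPa.
P_c = 1009 − 83.19 = 925.81 ≈ 926 hPa.

926 hPa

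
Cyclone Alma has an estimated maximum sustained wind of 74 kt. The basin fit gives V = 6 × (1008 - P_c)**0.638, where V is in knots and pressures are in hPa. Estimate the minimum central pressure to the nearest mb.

ΔP = (V / 6)^(1/0.638) = (74/6)^1.567.
74/6 = 12.333; 12.333^1.567 ≈ 51.30 mb.
P_c = 1008 − 51.30 = 956.70 ≈ 957 mb.

957 mb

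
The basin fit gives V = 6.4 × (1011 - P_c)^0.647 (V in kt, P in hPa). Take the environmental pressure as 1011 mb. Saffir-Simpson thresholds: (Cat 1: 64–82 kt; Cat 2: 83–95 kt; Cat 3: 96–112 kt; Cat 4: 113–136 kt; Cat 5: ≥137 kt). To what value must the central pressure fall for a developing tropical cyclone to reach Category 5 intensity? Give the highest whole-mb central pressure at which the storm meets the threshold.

Category 5 begins at V = 137 kt.
Required ΔP = (137/6.4)^(1/0.647) = 21.406^1.546 ≈ 113.89 mb.
P_c ≤ 1011 − 113.89 = 897.11, so the highest integer P_c is 897 mb.

897 mb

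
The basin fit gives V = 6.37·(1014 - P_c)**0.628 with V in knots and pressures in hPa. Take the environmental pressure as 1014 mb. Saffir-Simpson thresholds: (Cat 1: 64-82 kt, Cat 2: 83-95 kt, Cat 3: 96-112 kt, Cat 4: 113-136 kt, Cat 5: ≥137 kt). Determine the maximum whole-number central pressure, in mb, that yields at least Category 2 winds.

954 mb

Category 2 begins at V = 83 kt.
Required ΔP = (83/6.37)^(1/0.628) = 13.030^1.592 ≈ 59.62 mb.
P_c ≤ 1014 − 59.62 = 954.38, so the highest integer P_c is 954 mb.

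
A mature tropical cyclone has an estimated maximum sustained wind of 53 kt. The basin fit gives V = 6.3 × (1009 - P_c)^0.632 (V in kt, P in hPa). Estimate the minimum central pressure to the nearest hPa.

ΔP = (V / 6.3)^(1/0.632) = (53/6.3)^1.582.
53/6.3 = 8.413; 8.413^1.582 ≈ 29.07 hPa.
P_c = 1009 − 29.07 = 979.93 ≈ 980 hPa.

980 hPa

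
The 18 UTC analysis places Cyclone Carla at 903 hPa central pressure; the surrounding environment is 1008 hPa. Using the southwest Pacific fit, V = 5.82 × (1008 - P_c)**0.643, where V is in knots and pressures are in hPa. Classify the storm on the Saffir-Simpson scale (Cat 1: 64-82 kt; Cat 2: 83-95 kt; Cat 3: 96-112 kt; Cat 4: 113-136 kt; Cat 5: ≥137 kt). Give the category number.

4

ΔP = 1008 − 903 = 105 hPa.
V ≈ 5.82 × 105^0.643 = 5.82 × 19.94 ≈ 116 kt.
116 kt falls in the Category 4 band.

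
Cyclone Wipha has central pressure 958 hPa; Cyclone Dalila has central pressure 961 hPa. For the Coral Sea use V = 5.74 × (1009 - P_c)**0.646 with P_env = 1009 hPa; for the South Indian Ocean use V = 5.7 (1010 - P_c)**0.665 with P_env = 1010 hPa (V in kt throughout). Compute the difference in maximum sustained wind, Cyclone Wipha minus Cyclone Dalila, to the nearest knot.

-3 kt

Cyclone Wipha: ΔP = 51; V ≈ 5.74 × 51^0.646 ≈ 72.78 kt.
Cyclone Dalila: ΔP = 49; V ≈ 5.7 × 49^0.665 ≈ 75.83 kt.
Difference ≈ 72.78 − 75.83 = -3.05 → -3 kt.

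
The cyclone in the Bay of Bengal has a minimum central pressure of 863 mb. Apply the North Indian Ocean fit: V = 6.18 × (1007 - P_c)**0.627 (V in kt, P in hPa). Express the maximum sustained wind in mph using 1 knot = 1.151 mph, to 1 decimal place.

ΔP = 1007 − 863 = 144 mb.
V ≈ 6.18 × 144^0.627 = 6.18 × 22.558 ≈ 139.406 kt.
139.406 × 1.151 ≈ 160.46 mph → 160.5 mph.

160.5 mph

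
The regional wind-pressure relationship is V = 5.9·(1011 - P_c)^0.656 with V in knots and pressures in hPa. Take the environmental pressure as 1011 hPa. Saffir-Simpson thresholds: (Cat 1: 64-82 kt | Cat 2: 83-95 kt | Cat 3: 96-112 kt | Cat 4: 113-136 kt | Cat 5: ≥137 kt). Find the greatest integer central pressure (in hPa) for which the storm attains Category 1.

Category 1 begins at V = 64 kt.
Required ΔP = (64/5.9)^(1/0.656) = 10.847^1.524 ≈ 37.87 hPa.
P_c ≤ 1011 − 37.87 = 973.13, so the highest integer P_c is 973 hPa.

973 hPa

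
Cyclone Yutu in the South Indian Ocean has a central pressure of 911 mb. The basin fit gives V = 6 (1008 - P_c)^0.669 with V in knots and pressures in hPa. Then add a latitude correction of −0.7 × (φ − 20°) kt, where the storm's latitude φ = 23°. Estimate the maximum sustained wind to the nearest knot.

ΔP = 1008 − 911 = 97 mb.
97^0.669 ≈ 21.338.
V ≈ 6 × 21.338 ≈ 128.0 kt.
Latitude correction: −0.7 × (23 − 20) = -2.1 kt.
Corrected V ≈ 125.9 kt → 126 kt.

126 kt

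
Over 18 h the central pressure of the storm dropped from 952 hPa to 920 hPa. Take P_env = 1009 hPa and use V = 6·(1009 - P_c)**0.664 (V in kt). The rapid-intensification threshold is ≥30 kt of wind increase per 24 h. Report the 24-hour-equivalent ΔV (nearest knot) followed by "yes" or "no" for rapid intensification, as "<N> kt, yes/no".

V₁: ΔP = 57, V ≈ 6 × 57^0.664 ≈ 87.91 kt.
V₂: ΔP = 89, V ≈ 6 × 89^0.664 ≈ 118.18 kt.
ΔV over 18 h = 30.27 kt → 24 h equivalent = 30.27 × 24/18 ≈ 40.36 kt.
40 kt ≥ 30 kt ⇒ rapid intensification.

40 kt, yes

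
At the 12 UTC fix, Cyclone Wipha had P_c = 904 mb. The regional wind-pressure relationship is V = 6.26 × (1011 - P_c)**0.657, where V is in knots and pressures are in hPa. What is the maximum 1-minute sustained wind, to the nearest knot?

ΔP = 1011 − 904 = 107 mb.
107^0.657 ≈ 21.543.
V ≈ 6.26 × 21.543 ≈ 134.9 kt.

135 kt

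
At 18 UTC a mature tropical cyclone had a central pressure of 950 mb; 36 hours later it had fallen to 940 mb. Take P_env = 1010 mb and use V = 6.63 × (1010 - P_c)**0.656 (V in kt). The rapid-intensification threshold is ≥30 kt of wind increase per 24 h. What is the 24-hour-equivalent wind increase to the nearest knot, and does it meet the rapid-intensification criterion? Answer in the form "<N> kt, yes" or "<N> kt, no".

7 kt, no

V₁: ΔP = 60, V ≈ 6.63 × 60^0.656 ≈ 97.27 kt.
V₂: ΔP = 70, V ≈ 6.63 × 70^0.656 ≈ 107.62 kt.
ΔV over 36 h = 10.35 kt → 24 h equivalent = 10.35 × 24/36 ≈ 6.90 kt.
7 kt < 30 kt ⇒ not rapid intensification.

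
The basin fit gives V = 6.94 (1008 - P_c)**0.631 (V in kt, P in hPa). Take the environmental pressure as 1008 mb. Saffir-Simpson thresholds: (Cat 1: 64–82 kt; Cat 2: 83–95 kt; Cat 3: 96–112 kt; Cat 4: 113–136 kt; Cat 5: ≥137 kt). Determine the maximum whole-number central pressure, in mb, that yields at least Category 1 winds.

974 mb

Category 1 begins at V = 64 kt.
Required ΔP = (64/6.94)^(1/0.631) = 9.222^1.585 ≈ 33.81 mb.
P_c ≤ 1008 − 33.81 = 974.19, so the highest integer P_c is 974 mb.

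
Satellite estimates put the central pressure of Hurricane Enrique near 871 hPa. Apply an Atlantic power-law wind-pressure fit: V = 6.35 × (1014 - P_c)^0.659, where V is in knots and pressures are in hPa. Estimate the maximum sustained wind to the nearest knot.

167 kt

ΔP = 1014 − 871 = 143 hPa.
143^0.659 ≈ 26.325.
V ≈ 6.35 × 26.325 ≈ 167.2 kt.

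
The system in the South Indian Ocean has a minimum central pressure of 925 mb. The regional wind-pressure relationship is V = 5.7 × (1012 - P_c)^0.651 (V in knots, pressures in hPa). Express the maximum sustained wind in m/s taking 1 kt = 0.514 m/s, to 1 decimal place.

53.6 m/s

ΔP = 1012 − 925 = 87 mb.
V ≈ 5.7 × 87^0.651 = 5.7 × 18.307 ≈ 104.352 kt.
104.352 × 0.514 ≈ 53.64 m/s → 53.6 m/s.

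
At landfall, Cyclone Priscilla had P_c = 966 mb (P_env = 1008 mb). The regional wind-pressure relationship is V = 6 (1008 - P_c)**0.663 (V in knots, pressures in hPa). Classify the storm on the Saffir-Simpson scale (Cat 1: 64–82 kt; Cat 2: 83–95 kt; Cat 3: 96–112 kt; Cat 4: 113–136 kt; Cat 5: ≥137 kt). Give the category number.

1

ΔP = 1008 − 966 = 42 mb.
V ≈ 6 × 42^0.663 = 6 × 11.92 ≈ 72 kt.
72 kt falls in the Category 1 band.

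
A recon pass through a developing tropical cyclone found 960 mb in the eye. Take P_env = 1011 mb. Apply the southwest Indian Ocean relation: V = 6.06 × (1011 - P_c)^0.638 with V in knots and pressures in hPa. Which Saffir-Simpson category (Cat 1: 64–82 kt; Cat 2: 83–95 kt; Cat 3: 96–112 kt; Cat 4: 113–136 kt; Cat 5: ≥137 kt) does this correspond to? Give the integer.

ΔP = 1011 − 960 = 51 mb.
V ≈ 6.06 × 51^0.638 = 6.06 × 12.29 ≈ 74 kt.
74 kt falls in the Category 1 band.

1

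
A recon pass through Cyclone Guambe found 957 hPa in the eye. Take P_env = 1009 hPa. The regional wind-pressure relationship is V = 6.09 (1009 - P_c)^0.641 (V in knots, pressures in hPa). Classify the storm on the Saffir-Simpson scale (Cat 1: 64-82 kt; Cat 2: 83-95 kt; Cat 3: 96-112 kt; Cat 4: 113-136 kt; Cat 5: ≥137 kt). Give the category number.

ΔP = 1009 − 957 = 52 hPa.
V ≈ 6.09 × 52^0.641 = 6.09 × 12.59 ≈ 77 kt.
77 kt falls in the Category 1 band.

1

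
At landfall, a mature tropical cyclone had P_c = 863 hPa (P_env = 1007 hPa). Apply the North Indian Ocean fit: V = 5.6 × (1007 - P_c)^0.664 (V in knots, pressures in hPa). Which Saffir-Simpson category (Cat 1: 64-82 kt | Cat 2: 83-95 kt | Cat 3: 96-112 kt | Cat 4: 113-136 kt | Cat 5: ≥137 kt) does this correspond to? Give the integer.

5

ΔP = 1007 − 863 = 144 hPa.
V ≈ 5.6 × 144^0.664 = 5.6 × 27.11 ≈ 152 kt.
152 kt falls in the Category 5 band.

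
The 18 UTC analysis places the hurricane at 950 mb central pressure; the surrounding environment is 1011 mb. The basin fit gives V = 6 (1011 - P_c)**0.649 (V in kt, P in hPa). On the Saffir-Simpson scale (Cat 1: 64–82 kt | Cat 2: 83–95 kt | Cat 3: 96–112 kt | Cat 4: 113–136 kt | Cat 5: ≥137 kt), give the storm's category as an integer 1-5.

ΔP = 1011 − 950 = 61 mb.
V ≈ 6 × 61^0.649 = 6 × 14.41 ≈ 86 kt.
86 kt falls in the Category 2 band.

2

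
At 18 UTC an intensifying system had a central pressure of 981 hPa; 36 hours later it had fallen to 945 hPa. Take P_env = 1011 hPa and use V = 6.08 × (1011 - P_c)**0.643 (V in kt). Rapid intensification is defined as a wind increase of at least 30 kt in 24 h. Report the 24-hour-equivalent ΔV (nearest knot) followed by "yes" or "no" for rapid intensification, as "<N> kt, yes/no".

24 kt, no

V₁: ΔP = 30, V ≈ 6.08 × 30^0.643 ≈ 54.16 kt.
V₂: ΔP = 66, V ≈ 6.08 × 66^0.643 ≈ 89.92 kt.
ΔV over 36 h = 35.76 kt → 24 h equivalent = 35.76 × 24/36 ≈ 23.84 kt.
24 kt < 30 kt ⇒ not rapid intensification.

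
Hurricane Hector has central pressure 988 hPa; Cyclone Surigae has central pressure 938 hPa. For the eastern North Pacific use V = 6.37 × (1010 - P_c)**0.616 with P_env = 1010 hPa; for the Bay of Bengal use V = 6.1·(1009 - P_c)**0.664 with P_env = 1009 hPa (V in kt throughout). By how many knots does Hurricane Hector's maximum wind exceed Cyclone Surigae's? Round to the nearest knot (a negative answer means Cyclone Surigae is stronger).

Hurricane Hector: ΔP = 22; V ≈ 6.37 × 22^0.616 ≈ 42.76 kt.
Cyclone Surigae: ΔP = 71; V ≈ 6.1 × 71^0.664 ≈ 103.41 kt.
Difference ≈ 42.76 − 103.41 = -60.65 → -61 kt.

-61 kt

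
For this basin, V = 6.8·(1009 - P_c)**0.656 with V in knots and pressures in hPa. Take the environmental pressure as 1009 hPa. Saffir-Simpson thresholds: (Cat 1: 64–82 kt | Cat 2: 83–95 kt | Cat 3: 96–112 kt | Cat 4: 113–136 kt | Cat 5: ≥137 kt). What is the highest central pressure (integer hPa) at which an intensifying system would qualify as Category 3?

952 hPa

Category 3 begins at V = 96 kt.
Required ΔP = (96/6.8)^(1/0.656) = 14.118^1.524 ≈ 56.58 hPa.
P_c ≤ 1009 − 56.58 = 952.42, so the highest integer P_c is 952 hPa.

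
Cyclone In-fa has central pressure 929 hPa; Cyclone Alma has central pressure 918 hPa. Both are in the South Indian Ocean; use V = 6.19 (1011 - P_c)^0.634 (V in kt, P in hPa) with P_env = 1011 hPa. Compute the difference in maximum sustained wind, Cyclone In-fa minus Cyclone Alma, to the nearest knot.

Cyclone In-fa: ΔP = 82; V ≈ 6.19 × 82^0.634 ≈ 101.17 kt.
Cyclone Alma: ΔP = 93; V ≈ 6.19 × 93^0.634 ≈ 109.57 kt.
Difference ≈ 101.17 − 109.57 = -8.40 → -8 kt.

-8 kt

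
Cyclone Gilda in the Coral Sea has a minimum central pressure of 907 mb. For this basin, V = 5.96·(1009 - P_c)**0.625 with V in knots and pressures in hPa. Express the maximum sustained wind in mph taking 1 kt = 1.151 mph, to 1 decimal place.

ΔP = 1009 − 907 = 102 mb.
V ≈ 5.96 × 102^0.625 = 5.96 × 18.004 ≈ 107.305 kt.
107.305 × 1.151 ≈ 123.51 mph → 123.5 mph.

123.5 mph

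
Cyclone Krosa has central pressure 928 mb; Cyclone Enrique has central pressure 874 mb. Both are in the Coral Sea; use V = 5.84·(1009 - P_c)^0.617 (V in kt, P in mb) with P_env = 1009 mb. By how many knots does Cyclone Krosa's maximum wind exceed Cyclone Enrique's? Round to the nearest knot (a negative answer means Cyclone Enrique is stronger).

-33 kt

Cyclone Krosa: ΔP = 81; V ≈ 5.84 × 81^0.617 ≈ 87.89 kt.
Cyclone Enrique: ΔP = 135; V ≈ 5.84 × 135^0.617 ≈ 120.46 kt.
Difference ≈ 87.89 − 120.46 = -32.57 → -33 kt.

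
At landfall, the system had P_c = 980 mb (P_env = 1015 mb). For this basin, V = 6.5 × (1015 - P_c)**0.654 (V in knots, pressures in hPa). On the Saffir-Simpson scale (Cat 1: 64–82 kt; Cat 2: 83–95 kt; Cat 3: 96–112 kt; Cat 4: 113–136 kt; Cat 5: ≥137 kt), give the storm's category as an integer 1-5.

ΔP = 1015 − 980 = 35 mb.
V ≈ 6.5 × 35^0.654 = 6.5 × 10.23 ≈ 66 kt.
66 kt falls in the Category 1 band.

1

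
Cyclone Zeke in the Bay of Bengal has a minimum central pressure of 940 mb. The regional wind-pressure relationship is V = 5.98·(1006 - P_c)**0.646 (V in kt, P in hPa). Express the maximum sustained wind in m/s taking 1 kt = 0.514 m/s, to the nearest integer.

ΔP = 1006 − 940 = 66 mb.
V ≈ 5.98 × 66^0.646 = 5.98 × 14.977 ≈ 89.563 kt.
89.563 × 0.514 ≈ 46.04 m/s → 46 m/s.

46 m/s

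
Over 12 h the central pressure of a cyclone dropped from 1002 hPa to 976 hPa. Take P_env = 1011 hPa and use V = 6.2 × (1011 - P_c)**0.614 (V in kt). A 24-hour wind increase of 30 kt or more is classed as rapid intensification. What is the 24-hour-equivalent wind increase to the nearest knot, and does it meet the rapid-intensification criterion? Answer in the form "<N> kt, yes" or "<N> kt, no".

V₁: ΔP = 9, V ≈ 6.2 × 9^0.614 ≈ 23.89 kt.
V₂: ΔP = 35, V ≈ 6.2 × 35^0.614 ≈ 55.01 kt.
ΔV over 12 h = 31.12 kt → 24 h equivalent = 31.12 × 24/12 ≈ 62.24 kt.
62 kt ≥ 30 kt ⇒ rapid intensification.

62 kt, yes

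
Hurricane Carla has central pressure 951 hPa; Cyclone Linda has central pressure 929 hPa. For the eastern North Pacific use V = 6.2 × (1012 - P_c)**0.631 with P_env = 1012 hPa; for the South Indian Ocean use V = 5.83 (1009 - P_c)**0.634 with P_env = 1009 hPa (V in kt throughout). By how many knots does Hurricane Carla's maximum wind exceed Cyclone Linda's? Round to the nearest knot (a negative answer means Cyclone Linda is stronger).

-11 kt

Hurricane Carla: ΔP = 61; V ≈ 6.2 × 61^0.631 ≈ 82.97 kt.
Cyclone Linda: ΔP = 80; V ≈ 5.83 × 80^0.634 ≈ 93.81 kt.
Difference ≈ 82.97 − 93.81 = -10.84 → -11 kt.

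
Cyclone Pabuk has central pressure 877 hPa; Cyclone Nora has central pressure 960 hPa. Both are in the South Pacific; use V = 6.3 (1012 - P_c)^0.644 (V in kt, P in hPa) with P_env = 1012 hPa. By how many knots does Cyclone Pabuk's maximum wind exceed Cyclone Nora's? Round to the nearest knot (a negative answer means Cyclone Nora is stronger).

68 kt

Cyclone Pabuk: ΔP = 135; V ≈ 6.3 × 135^0.644 ≈ 148.35 kt.
Cyclone Nora: ΔP = 52; V ≈ 6.3 × 52^0.644 ≈ 80.25 kt.
Difference ≈ 148.35 − 80.25 = 68.10 → 68 kt.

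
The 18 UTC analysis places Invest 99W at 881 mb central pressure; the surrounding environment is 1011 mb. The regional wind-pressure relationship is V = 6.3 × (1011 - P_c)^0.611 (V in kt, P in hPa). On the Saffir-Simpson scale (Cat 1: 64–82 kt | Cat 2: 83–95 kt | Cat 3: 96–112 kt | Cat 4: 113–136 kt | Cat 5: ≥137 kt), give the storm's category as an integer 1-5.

4

ΔP = 1011 − 881 = 130 mb.
V ≈ 6.3 × 130^0.611 = 6.3 × 19.57 ≈ 123 kt.
123 kt falls in the Category 4 band.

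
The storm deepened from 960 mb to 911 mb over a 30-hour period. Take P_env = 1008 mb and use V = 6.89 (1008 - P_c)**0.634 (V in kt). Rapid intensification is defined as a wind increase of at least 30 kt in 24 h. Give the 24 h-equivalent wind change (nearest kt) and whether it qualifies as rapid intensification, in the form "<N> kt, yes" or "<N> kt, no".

V₁: ΔP = 48, V ≈ 6.89 × 48^0.634 ≈ 80.19 kt.
V₂: ΔP = 97, V ≈ 6.89 × 97^0.634 ≈ 125.27 kt.
ΔV over 30 h = 45.08 kt → 24 h equivalent = 45.08 × 24/30 ≈ 36.06 kt.
36 kt ≥ 30 kt ⇒ rapid intensification.

36 kt, yes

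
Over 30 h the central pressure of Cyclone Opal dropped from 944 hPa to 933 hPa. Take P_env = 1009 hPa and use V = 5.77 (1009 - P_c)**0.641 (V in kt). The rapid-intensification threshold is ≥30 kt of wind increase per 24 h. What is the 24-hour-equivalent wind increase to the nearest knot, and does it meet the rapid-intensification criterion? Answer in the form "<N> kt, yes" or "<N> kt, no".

7 kt, no

V₁: ΔP = 65, V ≈ 5.77 × 65^0.641 ≈ 83.80 kt.
V₂: ΔP = 76, V ≈ 5.77 × 76^0.641 ≈ 92.64 kt.
ΔV over 30 h = 8.84 kt → 24 h equivalent = 8.84 × 24/30 ≈ 7.07 kt.
7 kt < 30 kt ⇒ not rapid intensification.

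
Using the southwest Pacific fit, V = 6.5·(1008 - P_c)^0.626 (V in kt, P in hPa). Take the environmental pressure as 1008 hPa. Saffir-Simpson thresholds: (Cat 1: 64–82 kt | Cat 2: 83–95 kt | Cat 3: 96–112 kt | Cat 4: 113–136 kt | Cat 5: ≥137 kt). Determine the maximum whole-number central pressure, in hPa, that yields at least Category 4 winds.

912 hPa

Category 4 begins at V = 113 kt.
Required ΔP = (113/6.5)^(1/0.626) = 17.385^1.597 ≈ 95.74 hPa.
P_c ≤ 1008 − 95.74 = 912.26, so the highest integer P_c is 912 hPa.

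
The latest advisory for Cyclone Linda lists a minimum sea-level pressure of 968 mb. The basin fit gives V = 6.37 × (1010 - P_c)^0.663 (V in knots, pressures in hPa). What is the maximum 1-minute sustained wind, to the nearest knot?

ΔP = 1010 − 968 = 42 mb.
42^0.663 ≈ 11.918.
V ≈ 6.37 × 11.918 ≈ 75.9 kt.

76 kt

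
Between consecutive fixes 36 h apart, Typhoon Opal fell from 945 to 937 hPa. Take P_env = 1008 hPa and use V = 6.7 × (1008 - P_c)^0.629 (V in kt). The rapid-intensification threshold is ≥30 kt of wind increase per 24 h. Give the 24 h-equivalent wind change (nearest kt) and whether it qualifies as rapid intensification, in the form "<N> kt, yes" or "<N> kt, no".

5 kt, no

V₁: ΔP = 63, V ≈ 6.7 × 63^0.629 ≈ 90.75 kt.
V₂: ΔP = 71, V ≈ 6.7 × 71^0.629 ≈ 97.84 kt.
ΔV over 36 h = 7.09 kt → 24 h equivalent = 7.09 × 24/36 ≈ 4.73 kt.
5 kt < 30 kt ⇒ not rapid intensification.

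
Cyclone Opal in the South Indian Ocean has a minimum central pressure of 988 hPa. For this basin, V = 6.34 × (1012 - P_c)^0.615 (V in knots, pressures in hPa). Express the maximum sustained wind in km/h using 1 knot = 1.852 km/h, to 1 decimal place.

82.9 km/h

ΔP = 1012 − 988 = 24 hPa.
V ≈ 6.34 × 24^0.615 = 6.34 × 7.060 ≈ 44.763 kt.
44.763 × 1.852 ≈ 82.90 km/h → 82.9 km/h.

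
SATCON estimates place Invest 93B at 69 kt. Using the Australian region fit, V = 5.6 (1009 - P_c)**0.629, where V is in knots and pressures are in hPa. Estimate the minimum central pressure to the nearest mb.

955 mb

ΔP = (V / 5.6)^(1/0.629) = (69/5.6)^1.590.
69/5.6 = 12.321; 12.321^1.590 ≈ 54.20 mb.
P_c = 1009 − 54.20 = 954.80 ≈ 955 mb.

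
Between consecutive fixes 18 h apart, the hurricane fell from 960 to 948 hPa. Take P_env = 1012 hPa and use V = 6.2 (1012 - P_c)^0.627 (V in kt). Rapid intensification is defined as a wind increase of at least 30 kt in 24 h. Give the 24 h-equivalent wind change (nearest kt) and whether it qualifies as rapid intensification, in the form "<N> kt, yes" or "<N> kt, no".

14 kt, no

V₁: ΔP = 52, V ≈ 6.2 × 52^0.627 ≈ 73.85 kt.
V₂: ΔP = 64, V ≈ 6.2 × 64^0.627 ≈ 84.11 kt.
ΔV over 18 h = 10.26 kt → 24 h equivalent = 10.26 × 24/18 ≈ 13.68 kt.
14 kt < 30 kt ⇒ not rapid intensification.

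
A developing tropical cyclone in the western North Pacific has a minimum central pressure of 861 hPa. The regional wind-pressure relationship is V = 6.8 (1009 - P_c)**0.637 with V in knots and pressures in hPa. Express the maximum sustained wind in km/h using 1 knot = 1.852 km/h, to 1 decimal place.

ΔP = 1009 − 861 = 148 hPa.
V ≈ 6.8 × 148^0.637 = 6.8 × 24.124 ≈ 164.046 kt.
164.046 × 1.852 ≈ 303.81 km/h → 303.8 km/h.

303.8 km/h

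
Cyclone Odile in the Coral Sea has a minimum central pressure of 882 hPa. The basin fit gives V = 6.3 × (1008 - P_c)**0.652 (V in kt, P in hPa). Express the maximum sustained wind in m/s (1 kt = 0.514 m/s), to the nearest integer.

76 m/s

ΔP = 1008 − 882 = 126 hPa.
V ≈ 6.3 × 126^0.652 = 6.3 × 23.412 ≈ 147.497 kt.
147.497 × 0.514 ≈ 75.81 m/s → 76 m/s.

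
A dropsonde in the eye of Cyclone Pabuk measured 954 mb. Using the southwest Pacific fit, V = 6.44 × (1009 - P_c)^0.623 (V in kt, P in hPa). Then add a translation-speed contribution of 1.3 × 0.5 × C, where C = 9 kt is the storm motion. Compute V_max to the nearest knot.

ΔP = 1009 − 954 = 55 mb.
55^0.623 ≈ 12.141.
V ≈ 6.44 × 12.141 ≈ 78.2 kt.
Translation term: 1.3 × 0.5 × 9 = 5.85 kt.
Corrected V ≈ 84.05 kt → 84 kt.

84 kt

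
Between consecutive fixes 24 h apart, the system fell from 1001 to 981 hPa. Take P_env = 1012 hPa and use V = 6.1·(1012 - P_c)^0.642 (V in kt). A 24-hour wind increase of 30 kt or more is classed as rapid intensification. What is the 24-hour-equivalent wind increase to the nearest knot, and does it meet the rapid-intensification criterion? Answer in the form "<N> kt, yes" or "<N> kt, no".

V₁: ΔP = 11, V ≈ 6.1 × 11^0.642 ≈ 28.44 kt.
V₂: ΔP = 31, V ≈ 6.1 × 31^0.642 ≈ 55.31 kt.
ΔV over 24 h = 26.87 kt → 24 h equivalent = 26.87 × 24/24 ≈ 26.87 kt.
27 kt < 30 kt ⇒ not rapid intensification.

27 kt, no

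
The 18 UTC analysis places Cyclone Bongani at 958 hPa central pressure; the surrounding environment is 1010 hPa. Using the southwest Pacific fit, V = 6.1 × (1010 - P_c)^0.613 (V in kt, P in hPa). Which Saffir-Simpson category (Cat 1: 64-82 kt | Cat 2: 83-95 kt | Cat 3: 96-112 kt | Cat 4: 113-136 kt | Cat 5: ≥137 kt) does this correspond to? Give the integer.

ΔP = 1010 − 958 = 52 hPa.
V ≈ 6.1 × 52^0.613 = 6.1 × 11.27 ≈ 69 kt.
69 kt falls in the Category 1 band.

1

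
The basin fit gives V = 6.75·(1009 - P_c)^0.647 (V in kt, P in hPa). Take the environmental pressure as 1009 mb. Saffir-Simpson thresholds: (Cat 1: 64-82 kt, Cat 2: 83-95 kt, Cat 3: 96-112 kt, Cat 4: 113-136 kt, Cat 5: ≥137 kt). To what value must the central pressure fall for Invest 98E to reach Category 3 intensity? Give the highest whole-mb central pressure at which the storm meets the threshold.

Category 3 begins at V = 96 kt.
Required ΔP = (96/6.75)^(1/0.647) = 14.222^1.546 ≈ 60.54 mb.
P_c ≤ 1009 − 60.54 = 948.46, so the highest integer P_c is 948 mb.

948 mb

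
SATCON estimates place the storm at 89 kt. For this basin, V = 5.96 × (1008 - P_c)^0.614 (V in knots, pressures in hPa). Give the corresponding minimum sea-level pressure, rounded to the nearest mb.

926 mb

ΔP = (V / 5.96)^(1/0.614) = (89/5.96)^1.629.
89/5.96 = 14.933; 14.933^1.629 ≈ 81.71 mb.
P_c = 1008 − 81.71 = 926.29 ≈ 926 mb.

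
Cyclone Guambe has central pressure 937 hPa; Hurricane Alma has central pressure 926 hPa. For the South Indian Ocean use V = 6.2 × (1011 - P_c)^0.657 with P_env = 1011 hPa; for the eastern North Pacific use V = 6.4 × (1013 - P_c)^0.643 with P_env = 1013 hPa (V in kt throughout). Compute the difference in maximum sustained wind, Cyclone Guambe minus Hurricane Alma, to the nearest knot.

-8 kt

Cyclone Guambe: ΔP = 74; V ≈ 6.2 × 74^0.657 ≈ 104.83 kt.
Hurricane Alma: ΔP = 87; V ≈ 6.4 × 87^0.643 ≈ 113.06 kt.
Difference ≈ 104.83 − 113.06 = -8.23 → -8 kt.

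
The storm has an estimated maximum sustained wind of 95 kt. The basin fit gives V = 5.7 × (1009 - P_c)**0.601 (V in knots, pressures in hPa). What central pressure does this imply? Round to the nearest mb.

901 mb

ΔP = (V / 5.7)^(1/0.601) = (95/5.7)^1.664.
95/5.7 = 16.667; 16.667^1.664 ≈ 107.90 mb.
P_c = 1009 − 107.90 = 901.10 ≈ 901 mb.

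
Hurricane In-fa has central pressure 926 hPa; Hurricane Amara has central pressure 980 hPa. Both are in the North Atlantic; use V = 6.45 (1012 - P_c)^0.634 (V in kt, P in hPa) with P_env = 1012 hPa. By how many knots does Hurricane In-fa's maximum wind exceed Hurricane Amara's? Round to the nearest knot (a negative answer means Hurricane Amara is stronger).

Hurricane In-fa: ΔP = 86; V ≈ 6.45 × 86^0.634 ≈ 108.65 kt.
Hurricane Amara: ΔP = 32; V ≈ 6.45 × 32^0.634 ≈ 58.05 kt.
Difference ≈ 108.65 − 58.05 = 50.60 → 51 kt.

51 kt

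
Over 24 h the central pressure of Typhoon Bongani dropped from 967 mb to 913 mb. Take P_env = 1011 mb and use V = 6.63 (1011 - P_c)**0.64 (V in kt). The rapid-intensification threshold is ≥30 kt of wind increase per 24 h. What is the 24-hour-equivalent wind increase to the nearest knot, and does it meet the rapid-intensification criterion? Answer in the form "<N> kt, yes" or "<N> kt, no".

50 kt, yes

V₁: ΔP = 44, V ≈ 6.63 × 44^0.64 ≈ 74.70 kt.
V₂: ΔP = 98, V ≈ 6.63 × 98^0.64 ≈ 124.71 kt.
ΔV over 24 h = 50.01 kt → 24 h equivalent = 50.01 × 24/24 ≈ 50.01 kt.
50 kt ≥ 30 kt ⇒ rapid intensification.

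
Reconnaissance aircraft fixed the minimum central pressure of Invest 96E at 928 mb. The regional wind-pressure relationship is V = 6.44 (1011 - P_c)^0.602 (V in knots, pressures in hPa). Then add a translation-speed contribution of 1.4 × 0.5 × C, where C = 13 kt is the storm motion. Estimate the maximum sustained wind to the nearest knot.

101 kt

ΔP = 1011 − 928 = 83 mb.
83^0.602 ≈ 14.298.
V ≈ 6.44 × 14.298 ≈ 92.1 kt.
Translation term: 1.4 × 0.5 × 13 = 9.1 kt.
Corrected V ≈ 101.2 kt → 101 kt.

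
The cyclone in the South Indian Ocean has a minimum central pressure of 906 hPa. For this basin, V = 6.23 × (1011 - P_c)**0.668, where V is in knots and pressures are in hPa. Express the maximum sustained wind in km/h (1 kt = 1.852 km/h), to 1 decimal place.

258.4 km/h

ΔP = 1011 − 906 = 105 hPa.
V ≈ 6.23 × 105^0.668 = 6.23 × 22.395 ≈ 139.522 kt.
139.522 × 1.852 ≈ 258.39 km/h → 258.4 km/h.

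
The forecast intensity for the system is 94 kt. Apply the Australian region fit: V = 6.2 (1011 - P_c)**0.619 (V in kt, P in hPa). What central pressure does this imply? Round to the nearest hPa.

ΔP = (V / 6.2)^(1/0.619) = (94/6.2)^1.616.
94/6.2 = 15.161; 15.161^1.616 ≈ 80.81 hPa.
P_c = 1011 − 80.81 = 930.19 ≈ 930 hPa.

930 hPa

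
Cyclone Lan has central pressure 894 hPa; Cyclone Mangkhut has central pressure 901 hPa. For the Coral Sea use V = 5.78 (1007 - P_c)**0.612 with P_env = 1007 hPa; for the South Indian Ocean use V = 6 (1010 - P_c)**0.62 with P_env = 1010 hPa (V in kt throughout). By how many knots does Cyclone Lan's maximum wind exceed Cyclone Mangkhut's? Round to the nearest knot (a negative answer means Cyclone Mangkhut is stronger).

-6 kt

Cyclone Lan: ΔP = 113; V ≈ 5.78 × 113^0.612 ≈ 104.33 kt.
Cyclone Mangkhut: ΔP = 109; V ≈ 6 × 109^0.62 ≈ 109.99 kt.
Difference ≈ 104.33 − 109.99 = -5.66 → -6 kt.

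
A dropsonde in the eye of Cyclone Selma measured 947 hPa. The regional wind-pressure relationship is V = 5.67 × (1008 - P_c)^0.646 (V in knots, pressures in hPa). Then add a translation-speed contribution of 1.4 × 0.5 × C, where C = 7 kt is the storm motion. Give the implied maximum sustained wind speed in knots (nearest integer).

ΔP = 1008 − 947 = 61 hPa.
61^0.646 ≈ 14.234.
V ≈ 5.67 × 14.234 ≈ 80.7 kt.
Translation term: 1.4 × 0.5 × 7 = 4.9 kt.
Corrected V ≈ 85.6 kt → 86 kt.

86 kt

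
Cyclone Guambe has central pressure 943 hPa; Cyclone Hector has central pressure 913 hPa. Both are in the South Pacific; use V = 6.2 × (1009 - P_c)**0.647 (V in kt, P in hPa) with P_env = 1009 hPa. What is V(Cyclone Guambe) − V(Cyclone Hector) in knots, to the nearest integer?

-26 kt

Cyclone Guambe: ΔP = 66; V ≈ 6.2 × 66^0.647 ≈ 93.25 kt.
Cyclone Hector: ΔP = 96; V ≈ 6.2 × 96^0.647 ≈ 118.83 kt.
Difference ≈ 93.25 − 118.83 = -25.58 → -26 kt.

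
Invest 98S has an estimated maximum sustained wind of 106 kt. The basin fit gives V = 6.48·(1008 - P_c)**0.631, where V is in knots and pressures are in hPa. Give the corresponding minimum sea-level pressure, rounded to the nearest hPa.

ΔP = (V / 6.48)^(1/0.631) = (106/6.48)^1.585.
106/6.48 = 16.358; 16.358^1.585 ≈ 83.85 hPa.
P_c = 1008 − 83.85 = 924.15 ≈ 924 hPa.

924 hPa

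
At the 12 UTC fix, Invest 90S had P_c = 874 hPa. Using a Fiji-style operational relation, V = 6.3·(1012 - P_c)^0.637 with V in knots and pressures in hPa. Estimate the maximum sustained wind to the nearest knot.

ΔP = 1012 − 874 = 138 hPa.
138^0.637 ≈ 23.073.
V ≈ 6.3 × 23.073 ≈ 145.4 kt.

145 kt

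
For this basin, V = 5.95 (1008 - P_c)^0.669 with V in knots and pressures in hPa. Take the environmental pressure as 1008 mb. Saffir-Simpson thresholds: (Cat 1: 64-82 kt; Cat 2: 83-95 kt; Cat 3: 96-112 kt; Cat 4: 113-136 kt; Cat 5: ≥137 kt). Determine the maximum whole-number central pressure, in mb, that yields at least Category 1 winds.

Category 1 begins at V = 64 kt.
Required ΔP = (64/5.95)^(1/0.669) = 10.756^1.495 ≈ 34.84 mb.
P_c ≤ 1008 − 34.84 = 973.16, so the highest integer P_c is 973 mb.

973 mb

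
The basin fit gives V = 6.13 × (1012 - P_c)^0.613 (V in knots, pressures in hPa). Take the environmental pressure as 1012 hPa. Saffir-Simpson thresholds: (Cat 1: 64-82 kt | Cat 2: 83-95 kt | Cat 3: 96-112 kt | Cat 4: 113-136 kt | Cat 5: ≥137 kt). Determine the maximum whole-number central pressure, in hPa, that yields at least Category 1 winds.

Category 1 begins at V = 64 kt.
Required ΔP = (64/6.13)^(1/0.613) = 10.440^1.631 ≈ 45.90 hPa.
P_c ≤ 1012 − 45.90 = 966.10, so the highest integer P_c is 966 hPa.

966 hPa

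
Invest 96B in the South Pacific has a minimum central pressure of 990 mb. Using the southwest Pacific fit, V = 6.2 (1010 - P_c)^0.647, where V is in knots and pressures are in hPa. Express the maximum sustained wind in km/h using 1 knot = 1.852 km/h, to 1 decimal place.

ΔP = 1010 − 990 = 20 mb.
V ≈ 6.2 × 20^0.647 = 6.2 × 6.947 ≈ 43.068 kt.
43.068 × 1.852 ≈ 79.76 km/h → 79.8 km/h.

79.8 km/h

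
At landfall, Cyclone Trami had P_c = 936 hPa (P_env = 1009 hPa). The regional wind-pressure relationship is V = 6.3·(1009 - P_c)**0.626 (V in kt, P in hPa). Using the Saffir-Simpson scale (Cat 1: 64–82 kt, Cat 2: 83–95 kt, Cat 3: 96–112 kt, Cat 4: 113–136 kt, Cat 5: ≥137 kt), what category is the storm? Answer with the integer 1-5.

ΔP = 1009 − 936 = 73 hPa.
V ≈ 6.3 × 73^0.626 = 6.3 × 14.67 ≈ 92 kt.
92 kt falls in the Category 2 band.

2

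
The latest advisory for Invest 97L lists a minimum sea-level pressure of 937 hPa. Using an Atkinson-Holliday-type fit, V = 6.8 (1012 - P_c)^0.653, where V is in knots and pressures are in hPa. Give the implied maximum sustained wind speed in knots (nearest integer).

ΔP = 1012 − 937 = 75 hPa.
75^0.653 ≈ 16.765.
V ≈ 6.8 × 16.765 ≈ 114.0 kt.

114 kt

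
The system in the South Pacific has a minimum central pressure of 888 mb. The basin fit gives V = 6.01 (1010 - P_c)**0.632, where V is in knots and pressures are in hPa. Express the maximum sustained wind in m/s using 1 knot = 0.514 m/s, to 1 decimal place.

64.3 m/s

ΔP = 1010 − 888 = 122 mb.
V ≈ 6.01 × 122^0.632 = 6.01 × 20.825 ≈ 125.157 kt.
125.157 × 0.514 ≈ 64.33 m/s → 64.3 m/s.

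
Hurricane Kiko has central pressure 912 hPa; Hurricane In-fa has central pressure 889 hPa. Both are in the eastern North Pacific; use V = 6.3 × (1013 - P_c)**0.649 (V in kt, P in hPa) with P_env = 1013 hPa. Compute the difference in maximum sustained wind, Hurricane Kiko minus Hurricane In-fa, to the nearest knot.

Hurricane Kiko: ΔP = 101; V ≈ 6.3 × 101^0.649 ≈ 125.93 kt.
Hurricane In-fa: ΔP = 124; V ≈ 6.3 × 124^0.649 ≈ 143.87 kt.
Difference ≈ 125.93 − 143.87 = -17.94 → -18 kt.

-18 kt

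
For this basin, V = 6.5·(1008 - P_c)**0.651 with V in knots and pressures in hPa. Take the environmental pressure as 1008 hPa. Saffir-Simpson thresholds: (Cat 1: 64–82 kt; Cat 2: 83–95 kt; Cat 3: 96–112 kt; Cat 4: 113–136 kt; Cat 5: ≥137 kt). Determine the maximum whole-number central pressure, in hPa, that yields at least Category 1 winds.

974 hPa

Category 1 begins at V = 64 kt.
Required ΔP = (64/6.5)^(1/0.651) = 9.846^1.536 ≈ 33.55 hPa.
P_c ≤ 1008 − 33.55 = 974.45, so the highest integer P_c is 974 hPa.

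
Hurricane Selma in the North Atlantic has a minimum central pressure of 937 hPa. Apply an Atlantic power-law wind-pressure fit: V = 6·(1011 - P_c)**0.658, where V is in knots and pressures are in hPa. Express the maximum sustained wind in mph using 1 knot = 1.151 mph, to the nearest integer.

ΔP = 1011 − 937 = 74 hPa.
V ≈ 6 × 74^0.658 = 6 × 16.981 ≈ 101.884 kt.
101.884 × 1.151 ≈ 117.27 mph → 117 mph.

117 mph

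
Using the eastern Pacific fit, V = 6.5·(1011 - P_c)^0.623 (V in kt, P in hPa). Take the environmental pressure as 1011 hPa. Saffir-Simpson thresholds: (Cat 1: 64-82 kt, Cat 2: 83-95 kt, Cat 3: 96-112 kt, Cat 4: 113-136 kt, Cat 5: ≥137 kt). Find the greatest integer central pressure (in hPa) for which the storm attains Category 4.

Category 4 begins at V = 113 kt.
Required ΔP = (113/6.5)^(1/0.623) = 17.385^1.605 ≈ 97.87 hPa.
P_c ≤ 1011 − 97.87 = 913.13, so the highest integer P_c is 913 hPa.

913 hPa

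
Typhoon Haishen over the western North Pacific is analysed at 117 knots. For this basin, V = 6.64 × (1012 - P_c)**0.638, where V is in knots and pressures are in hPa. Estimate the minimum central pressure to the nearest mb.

922 mb

ΔP = (V / 6.64)^(1/0.638) = (117/6.64)^1.567.
117/6.64 = 17.620; 17.620^1.567 ≈ 89.74 mb.
P_c = 1012 − 89.74 = 922.26 ≈ 922 mb.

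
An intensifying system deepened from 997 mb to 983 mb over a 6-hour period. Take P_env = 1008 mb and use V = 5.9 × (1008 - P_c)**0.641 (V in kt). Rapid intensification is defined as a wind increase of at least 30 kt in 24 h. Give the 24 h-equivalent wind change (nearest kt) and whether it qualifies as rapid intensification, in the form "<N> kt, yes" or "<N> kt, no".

V₁: ΔP = 11, V ≈ 5.9 × 11^0.641 ≈ 27.44 kt.
V₂: ΔP = 25, V ≈ 5.9 × 25^0.641 ≈ 46.44 kt.
ΔV over 6 h = 19.00 kt → 24 h equivalent = 19.00 × 24/6 ≈ 76.00 kt.
76 kt ≥ 30 kt ⇒ rapid intensification.

76 kt, yes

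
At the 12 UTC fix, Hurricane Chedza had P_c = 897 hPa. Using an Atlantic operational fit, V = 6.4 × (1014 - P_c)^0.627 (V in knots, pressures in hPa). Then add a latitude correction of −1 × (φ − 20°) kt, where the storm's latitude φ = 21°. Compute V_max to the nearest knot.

126 kt

ΔP = 1014 − 897 = 117 hPa.
117^0.627 ≈ 19.804.
V ≈ 6.4 × 19.804 ≈ 126.7 kt.
Latitude correction: −1 × (21 − 20) = -1 kt.
Corrected V ≈ 125.7 kt → 126 kt.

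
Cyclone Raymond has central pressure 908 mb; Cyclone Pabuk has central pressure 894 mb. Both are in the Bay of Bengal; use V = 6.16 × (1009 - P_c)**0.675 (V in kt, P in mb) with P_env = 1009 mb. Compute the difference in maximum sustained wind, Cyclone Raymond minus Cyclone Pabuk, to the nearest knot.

-13 kt

Cyclone Raymond: ΔP = 101; V ≈ 6.16 × 101^0.675 ≈ 138.83 kt.
Cyclone Pabuk: ΔP = 115; V ≈ 6.16 × 115^0.675 ≈ 151.55 kt.
Difference ≈ 138.83 − 151.55 = -12.72 → -13 kt.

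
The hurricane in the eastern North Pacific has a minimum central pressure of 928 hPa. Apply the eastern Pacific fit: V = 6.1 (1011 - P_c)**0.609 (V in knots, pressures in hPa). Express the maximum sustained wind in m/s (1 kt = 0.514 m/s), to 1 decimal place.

ΔP = 1011 − 928 = 83 hPa.
V ≈ 6.1 × 83^0.609 = 6.1 × 14.748 ≈ 89.960 kt.
89.960 × 0.514 ≈ 46.24 m/s → 46.2 m/s.

46.2 m/s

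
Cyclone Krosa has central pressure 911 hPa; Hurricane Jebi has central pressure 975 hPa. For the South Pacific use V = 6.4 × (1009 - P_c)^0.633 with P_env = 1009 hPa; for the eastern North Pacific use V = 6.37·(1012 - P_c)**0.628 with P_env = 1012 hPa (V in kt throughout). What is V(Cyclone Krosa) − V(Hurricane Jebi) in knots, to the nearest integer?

Cyclone Krosa: ΔP = 98; V ≈ 6.4 × 98^0.633 ≈ 116.58 kt.
Hurricane Jebi: ΔP = 37; V ≈ 6.37 × 37^0.628 ≈ 61.51 kt.
Difference ≈ 116.58 − 61.51 = 55.07 → 55 kt.

55 kt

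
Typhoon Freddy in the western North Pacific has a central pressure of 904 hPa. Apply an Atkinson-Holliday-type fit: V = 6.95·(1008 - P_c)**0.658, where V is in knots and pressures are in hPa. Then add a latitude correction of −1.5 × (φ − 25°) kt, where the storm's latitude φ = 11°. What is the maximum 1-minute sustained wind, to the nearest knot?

169 kt

ΔP = 1008 − 904 = 104 hPa.
104^0.658 ≈ 21.243.
V ≈ 6.95 × 21.243 ≈ 147.6 kt.
Latitude correction: −1.5 × (11 − 25) = 21 kt.
Corrected V ≈ 168.6 kt → 169 kt.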